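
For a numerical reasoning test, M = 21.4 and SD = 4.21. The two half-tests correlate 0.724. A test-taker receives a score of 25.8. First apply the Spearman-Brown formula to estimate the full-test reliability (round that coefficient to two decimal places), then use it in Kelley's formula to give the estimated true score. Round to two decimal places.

Spearman-Brown: ρ = 2r/(1 + r) = 2(0.724)/(1 + 0.724) = 1.4480/1.724 = 0.8399 → 0.84
T̂ = 0.84(25.8) + 0.16(21.4) = 21.672 + 3.424 = 25.096 → 25.10

25.10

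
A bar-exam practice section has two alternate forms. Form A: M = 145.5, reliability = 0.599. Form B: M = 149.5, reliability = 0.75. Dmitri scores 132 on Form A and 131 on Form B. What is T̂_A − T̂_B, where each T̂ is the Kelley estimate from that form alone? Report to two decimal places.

T̂_A = 0.599(132) + 0.401(145.5) = 137.4135
T̂_B = 0.75(131) + 0.25(149.5) = 135.6250
T̂_A − T̂_B = 1.7885

1.79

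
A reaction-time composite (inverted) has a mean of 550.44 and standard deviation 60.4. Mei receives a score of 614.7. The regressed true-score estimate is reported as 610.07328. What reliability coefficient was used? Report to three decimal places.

0.928

T̂ = ρX + (1 − ρ)μ  ⇒  T̂ − μ = ρ(X − μ)
ρ = (T̂ − μ)/(X − μ) = (610.07328 − 550.44) / (614.7 − 550.44) = 59.63328 / 64.26 = 0.92800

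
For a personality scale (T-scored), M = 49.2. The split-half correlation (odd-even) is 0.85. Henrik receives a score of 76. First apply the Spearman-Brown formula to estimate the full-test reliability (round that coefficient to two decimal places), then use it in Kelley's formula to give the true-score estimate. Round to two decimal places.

Spearman-Brown: ρ = 2r/(1 + r) = 2(0.85)/(1 + 0.85) = 1.700/1.85 = 0.9189 → 0.92
Regress the observed score toward the mean by the unreliability: T̂ = 0.92·76 + 0.08·49.2 = 69.92 + 3.936 = 73.856.

73.86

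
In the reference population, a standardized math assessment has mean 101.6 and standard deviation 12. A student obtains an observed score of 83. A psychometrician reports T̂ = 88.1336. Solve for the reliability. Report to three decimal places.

T̂ = ρX + (1 − ρ)μ  ⇒  T̂ − μ = ρ(X − μ)
ρ = (T̂ − μ)/(X − μ) = (88.1336 − 101.6) / (83 − 101.6) = -13.4664 / -18.6 = 0.72400

0.724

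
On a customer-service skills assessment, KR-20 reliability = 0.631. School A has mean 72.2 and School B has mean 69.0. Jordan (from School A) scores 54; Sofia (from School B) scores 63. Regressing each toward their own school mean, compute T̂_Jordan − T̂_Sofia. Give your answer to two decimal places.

T̂_Jordan = 0.631(54) + 0.369(72.2) = 60.7158
T̂_Sofia = 0.631(63) + 0.369(69.0) = 65.2140
Difference = 60.7158 − 65.2140 = -4.4982

-4.50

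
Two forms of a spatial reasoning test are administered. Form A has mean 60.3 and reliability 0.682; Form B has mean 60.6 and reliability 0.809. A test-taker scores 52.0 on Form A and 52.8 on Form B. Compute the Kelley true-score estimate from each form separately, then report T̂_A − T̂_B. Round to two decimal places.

0.35

T̂_A = 0.682(52.0) + 0.318(60.3) = 54.6394
T̂_B = 0.809(52.8) + 0.191(60.6) = 54.2898
T̂_A − T̂_B = 0.3496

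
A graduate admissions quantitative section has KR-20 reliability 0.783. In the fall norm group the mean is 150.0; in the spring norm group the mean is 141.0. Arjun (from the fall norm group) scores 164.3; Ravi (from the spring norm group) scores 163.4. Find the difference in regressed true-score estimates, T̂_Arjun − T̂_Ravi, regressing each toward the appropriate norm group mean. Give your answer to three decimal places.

T̂_Arjun = 0.783(164.3) + 0.217(150.0) = 161.19690
T̂_Ravi = 0.783(163.4) + 0.217(141.0) = 158.53920
Difference = 161.19690 − 158.53920 = 2.65770

2.658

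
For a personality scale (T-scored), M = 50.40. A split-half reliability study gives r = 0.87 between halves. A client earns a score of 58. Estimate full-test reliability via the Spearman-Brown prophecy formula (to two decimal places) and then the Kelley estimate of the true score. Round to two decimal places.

Spearman-Brown: ρ = 2r/(1 + r) = 2(0.87)/(1 + 0.87) = 1.740/1.87 = 0.9305 → 0.93
T̂ = ρX + (1 − ρ)μ
  = 0.93 × 58 + 0.07 × 50.40
  = 53.94 + 3.5280
  = 57.468
  ≈ 57.47

57.47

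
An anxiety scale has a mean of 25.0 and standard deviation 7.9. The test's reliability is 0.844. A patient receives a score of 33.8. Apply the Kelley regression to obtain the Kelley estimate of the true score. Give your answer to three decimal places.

32.427

Regress the observed score toward the mean by the unreliability: T̂ = 0.844·33.8 + 0.156·25.0 = 28.5272 + 3.9000 = 32.4272.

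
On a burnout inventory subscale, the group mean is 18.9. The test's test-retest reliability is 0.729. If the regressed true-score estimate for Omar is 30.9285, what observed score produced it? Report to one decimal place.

T̂ = ρX + (1 − ρ)μ  ⇒  X = (T̂ − (1 − ρ)μ) / ρ
X = (30.9285 − 0.271 × 18.9) / 0.729 = (30.9285 − 5.1219) / 0.729 = 25.8066 / 0.729 = 35.400

35.4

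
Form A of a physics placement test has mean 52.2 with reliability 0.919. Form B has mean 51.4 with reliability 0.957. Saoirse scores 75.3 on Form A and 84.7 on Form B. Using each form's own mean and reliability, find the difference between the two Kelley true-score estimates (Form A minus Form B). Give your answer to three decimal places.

-9.839

T̂_A = 0.919(75.3) + 0.081(52.2) = 73.42890
T̂_B = 0.957(84.7) + 0.043(51.4) = 83.26810
T̂_A − T̂_B = -9.83920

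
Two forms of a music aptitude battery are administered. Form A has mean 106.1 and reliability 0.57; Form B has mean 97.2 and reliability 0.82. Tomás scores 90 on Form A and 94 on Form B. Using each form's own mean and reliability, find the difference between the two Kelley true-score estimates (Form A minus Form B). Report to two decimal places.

2.35

T̂_A = 0.57(90) + 0.43(106.1) = 96.9230
T̂_B = 0.82(94) + 0.18(97.2) = 94.5760
T̂_A − T̂_B = 2.3470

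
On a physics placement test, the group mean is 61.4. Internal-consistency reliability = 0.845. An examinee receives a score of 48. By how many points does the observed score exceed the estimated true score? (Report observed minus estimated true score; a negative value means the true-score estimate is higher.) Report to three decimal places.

T̂ = 0.845(48) + 0.155(61.4) = 40.560 + 9.5170 = 50.07700 → 50.0770
X − T̂ = 48 − 50.0770 = -2.0770 → -2.077

-2.077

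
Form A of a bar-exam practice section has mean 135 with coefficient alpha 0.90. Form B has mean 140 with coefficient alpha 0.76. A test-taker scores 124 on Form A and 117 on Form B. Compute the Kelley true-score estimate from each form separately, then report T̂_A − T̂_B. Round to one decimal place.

2.6

T̂_A = 0.90(124) + 0.10(135) = 125.100
T̂_B = 0.76(117) + 0.24(140) = 122.520
T̂_A − T̂_B = 2.580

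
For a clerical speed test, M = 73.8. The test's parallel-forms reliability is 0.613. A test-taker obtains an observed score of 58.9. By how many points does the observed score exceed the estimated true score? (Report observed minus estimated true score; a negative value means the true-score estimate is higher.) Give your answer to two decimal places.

T̂ = ρX + (1 − ρ)μ
  = 0.613 × 58.9 + 0.387 × 73.8
  = 36.1057 + 28.5606
  = 64.6663
  ≈ 64.666
X − T̂ = 58.9 − 64.666 = -5.766 → -5.77

-5.77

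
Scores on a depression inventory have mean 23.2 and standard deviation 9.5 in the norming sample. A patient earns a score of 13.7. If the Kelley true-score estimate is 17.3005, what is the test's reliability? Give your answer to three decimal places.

T̂ = ρX + (1 − ρ)μ  ⇒  T̂ − μ = ρ(X − μ)
ρ = (T̂ − μ)/(X − μ) = (17.3005 − 23.2) / (13.7 − 23.2) = -5.8995 / -9.5 = 0.62100

0.621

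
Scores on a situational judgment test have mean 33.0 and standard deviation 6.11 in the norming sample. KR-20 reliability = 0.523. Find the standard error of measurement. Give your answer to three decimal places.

4.220

SEM = SD · √(1 − ρ) = 6.11 × √0.477 = 6.11 × 0.6907 = 4.2199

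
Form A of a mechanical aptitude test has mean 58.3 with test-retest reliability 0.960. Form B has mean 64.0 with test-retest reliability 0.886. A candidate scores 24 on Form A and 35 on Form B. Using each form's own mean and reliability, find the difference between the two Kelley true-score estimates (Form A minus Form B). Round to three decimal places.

-12.934

T̂_A = 0.960(24) + 0.040(58.3) = 25.37200
T̂_B = 0.886(35) + 0.114(64.0) = 38.30600
T̂_A − T̂_B = -12.93400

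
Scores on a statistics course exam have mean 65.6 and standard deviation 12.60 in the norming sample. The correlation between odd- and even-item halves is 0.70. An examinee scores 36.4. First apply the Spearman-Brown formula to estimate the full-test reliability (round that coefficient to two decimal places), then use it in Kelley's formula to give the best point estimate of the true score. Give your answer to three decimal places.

Spearman-Brown: ρ = 2r/(1 + r) = 2(0.70)/(1 + 0.70) = 1.400/1.70 = 0.8235 → 0.82
T̂ = 0.82(36.4) + 0.18(65.6) = 29.848 + 11.808 = 41.6560 → 41.656

41.656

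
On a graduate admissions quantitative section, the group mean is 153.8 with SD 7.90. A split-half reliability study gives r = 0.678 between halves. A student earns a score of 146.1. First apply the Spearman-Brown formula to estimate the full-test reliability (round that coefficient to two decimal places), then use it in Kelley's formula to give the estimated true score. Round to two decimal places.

147.56

Spearman-Brown: ρ = 2r/(1 + r) = 2(0.678)/(1 + 0.678) = 1.3560/1.678 = 0.8081 → 0.81
T̂ = 0.81(146.1) + 0.19(153.8) = 118.341 + 29.222 = 147.563 → 147.56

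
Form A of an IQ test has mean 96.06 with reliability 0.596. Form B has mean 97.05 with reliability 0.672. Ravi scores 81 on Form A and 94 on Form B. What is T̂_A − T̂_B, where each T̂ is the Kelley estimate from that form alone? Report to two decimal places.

T̂_A = 0.596(81) + 0.404(96.06) = 87.0842
T̂_B = 0.672(94) + 0.328(97.05) = 95.0004
T̂_A − T̂_B = -7.9162

-7.92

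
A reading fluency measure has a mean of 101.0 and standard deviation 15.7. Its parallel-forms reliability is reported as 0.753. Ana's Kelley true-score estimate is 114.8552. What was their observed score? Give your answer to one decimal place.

T̂ = ρX + (1 − ρ)μ  ⇒  X = (T̂ − (1 − ρ)μ) / ρ
X = (114.8552 − 0.247 × 101.0) / 0.753 = (114.8552 − 24.9470) / 0.753 = 89.9082 / 0.753 = 119.400

119.4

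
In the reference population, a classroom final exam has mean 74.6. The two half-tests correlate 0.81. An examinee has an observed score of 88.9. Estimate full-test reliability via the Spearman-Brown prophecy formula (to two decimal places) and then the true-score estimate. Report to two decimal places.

87.47

Spearman-Brown: ρ = 2r/(1 + r) = 2(0.81)/(1 + 0.81) = 1.620/1.81 = 0.8950 → 0.90
Weight the observed score by reliability and the mean by (1 − reliability): T̂ = 0.90·88.9 + 0.10·74.6 = 80.010 + 7.460 = 87.470.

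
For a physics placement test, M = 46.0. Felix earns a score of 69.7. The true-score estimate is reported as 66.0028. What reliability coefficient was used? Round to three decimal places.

0.844

T̂ = ρX + (1 − ρ)μ  ⇒  T̂ − μ = ρ(X − μ)
ρ = (T̂ − μ)/(X − μ) = (66.0028 − 46.0) / (69.7 − 46.0) = 20.0028 / 23.7 = 0.84400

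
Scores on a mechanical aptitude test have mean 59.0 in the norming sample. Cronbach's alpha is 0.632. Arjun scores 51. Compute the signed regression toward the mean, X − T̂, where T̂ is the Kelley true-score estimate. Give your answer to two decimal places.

T̂ = ρX + (1 − ρ)μ
  = 0.632 × 51 + 0.368 × 59.0
  = 32.232 + 21.7120
  = 53.9440
  ≈ 53.944
X − T̂ = 51 − 53.944 = -2.944 → -2.94

-2.94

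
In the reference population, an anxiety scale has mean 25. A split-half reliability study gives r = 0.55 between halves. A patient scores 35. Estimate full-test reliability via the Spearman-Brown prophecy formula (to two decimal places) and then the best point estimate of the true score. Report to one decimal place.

Spearman-Brown: ρ = 2r/(1 + r) = 2(0.55)/(1 + 0.55) = 1.100/1.55 = 0.7097 → 0.71
Kelley's formula gives T̂ = 0.71·35 + 0.29·25 = 24.85 + 7.25 = 32.10.

32.1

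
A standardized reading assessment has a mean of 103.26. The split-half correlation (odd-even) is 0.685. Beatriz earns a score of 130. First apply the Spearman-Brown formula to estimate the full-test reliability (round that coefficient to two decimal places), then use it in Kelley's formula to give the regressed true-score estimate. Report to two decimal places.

124.92

Spearman-Brown: ρ = 2r/(1 + r) = 2(0.685)/(1 + 0.685) = 1.3700/1.685 = 0.8131 → 0.81
Regress the observed score toward the mean by the unreliability: T̂ = 0.81·130 + 0.19·103.26 = 105.30 + 19.6194 = 124.919.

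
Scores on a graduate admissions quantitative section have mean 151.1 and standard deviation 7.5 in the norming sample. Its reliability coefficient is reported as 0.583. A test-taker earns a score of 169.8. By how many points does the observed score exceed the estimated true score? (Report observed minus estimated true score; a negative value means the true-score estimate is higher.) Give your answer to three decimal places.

Weight the observed score by reliability and the mean by (1 − reliability): T̂ = 0.583·169.8 + 0.417·151.1 = 98.9934 + 63.0087 = 162.00210.
X − T̂ = 169.8 − 162.0021 = 7.7979 → 7.798

7.798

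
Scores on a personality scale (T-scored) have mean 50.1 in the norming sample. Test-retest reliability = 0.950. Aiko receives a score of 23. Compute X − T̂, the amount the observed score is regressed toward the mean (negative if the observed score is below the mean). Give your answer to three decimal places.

T̂ = 0.950(23) + 0.050(50.1) = 21.850 + 2.5050 = 24.35500 → 24.3550
X − T̂ = 23 − 24.3550 = -1.3550 → -1.355

-1.355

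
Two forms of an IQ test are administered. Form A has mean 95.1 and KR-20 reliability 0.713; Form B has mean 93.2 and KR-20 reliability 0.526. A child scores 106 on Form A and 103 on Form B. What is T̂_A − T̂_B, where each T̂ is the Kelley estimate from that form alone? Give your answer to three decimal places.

4.517

T̂_A = 0.713(106) + 0.287(95.1) = 102.87170
T̂_B = 0.526(103) + 0.474(93.2) = 98.35480
T̂_A − T̂_B = 4.51690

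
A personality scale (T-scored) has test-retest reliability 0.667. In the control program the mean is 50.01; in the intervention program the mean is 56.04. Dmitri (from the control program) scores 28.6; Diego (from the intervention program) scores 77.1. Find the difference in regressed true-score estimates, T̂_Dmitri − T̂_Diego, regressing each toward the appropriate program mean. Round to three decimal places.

-34.357

T̂_Dmitri = 0.667(28.6) + 0.333(50.01) = 35.72953
T̂_Diego = 0.667(77.1) + 0.333(56.04) = 70.08702
Difference = 35.72953 − 70.08702 = -34.35749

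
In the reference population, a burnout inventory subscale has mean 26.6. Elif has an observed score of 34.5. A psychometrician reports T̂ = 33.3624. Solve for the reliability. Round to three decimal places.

T̂ = ρX + (1 − ρ)μ  ⇒  T̂ − μ = ρ(X − μ)
ρ = (T̂ − μ)/(X − μ) = (33.3624 − 26.6) / (34.5 − 26.6) = 6.7624 / 7.9 = 0.85600

0.856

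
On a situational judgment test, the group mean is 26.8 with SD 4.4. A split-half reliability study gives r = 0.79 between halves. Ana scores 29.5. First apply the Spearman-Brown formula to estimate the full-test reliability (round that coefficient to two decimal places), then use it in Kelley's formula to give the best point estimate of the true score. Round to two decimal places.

Spearman-Brown: ρ = 2r/(1 + r) = 2(0.79)/(1 + 0.79) = 1.580/1.79 = 0.8827 → 0.88
Regress the observed score toward the mean by the unreliability: T̂ = 0.88·29.5 + 0.12·26.8 = 25.960 + 3.216 = 29.176.

29.18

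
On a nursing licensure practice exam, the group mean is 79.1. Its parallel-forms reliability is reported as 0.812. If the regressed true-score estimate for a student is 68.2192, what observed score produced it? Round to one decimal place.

T̂ = ρX + (1 − ρ)μ  ⇒  X = (T̂ − (1 − ρ)μ) / ρ
X = (68.2192 − 0.188 × 79.1) / 0.812 = (68.2192 − 14.8708) / 0.812 = 53.3484 / 0.812 = 65.700

65.7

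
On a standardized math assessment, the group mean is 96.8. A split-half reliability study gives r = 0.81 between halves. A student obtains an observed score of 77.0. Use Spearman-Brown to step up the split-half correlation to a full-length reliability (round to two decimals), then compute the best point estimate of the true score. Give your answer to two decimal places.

Spearman-Brown: ρ = 2r/(1 + r) = 2(0.81)/(1 + 0.81) = 1.620/1.81 = 0.8950 → 0.90
Weight the observed score by reliability and the mean by (1 − reliability): T̂ = 0.90·77.0 + 0.10·96.8 = 69.300 + 9.680 = 78.980.

78.98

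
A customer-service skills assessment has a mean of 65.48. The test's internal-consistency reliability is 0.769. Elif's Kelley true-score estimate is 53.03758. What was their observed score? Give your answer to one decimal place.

49.3

T̂ = ρX + (1 − ρ)μ  ⇒  X = (T̂ − (1 − ρ)μ) / ρ
X = (53.03758 − 0.231 × 65.48) / 0.769 = (53.03758 − 15.12588) / 0.769 = 37.91170 / 0.769 = 49.300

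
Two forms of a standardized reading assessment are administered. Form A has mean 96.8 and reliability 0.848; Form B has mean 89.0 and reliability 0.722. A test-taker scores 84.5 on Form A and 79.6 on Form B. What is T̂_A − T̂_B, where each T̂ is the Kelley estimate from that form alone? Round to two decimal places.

4.16

T̂_A = 0.848(84.5) + 0.152(96.8) = 86.3696
T̂_B = 0.722(79.6) + 0.278(89.0) = 82.2132
T̂_A − T̂_B = 4.1564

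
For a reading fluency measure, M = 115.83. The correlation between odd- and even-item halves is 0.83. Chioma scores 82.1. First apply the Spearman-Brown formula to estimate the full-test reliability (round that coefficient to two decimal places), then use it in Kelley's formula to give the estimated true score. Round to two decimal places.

Spearman-Brown: ρ = 2r/(1 + r) = 2(0.83)/(1 + 0.83) = 1.660/1.83 = 0.9071 → 0.91
T̂ = 0.91(82.1) + 0.09(115.83) = 74.711 + 10.4247 = 85.136 → 85.14

85.14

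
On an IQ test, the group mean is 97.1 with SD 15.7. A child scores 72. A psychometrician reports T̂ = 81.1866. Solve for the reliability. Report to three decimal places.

T̂ = ρX + (1 − ρ)μ  ⇒  T̂ − μ = ρ(X − μ)
ρ = (T̂ − μ)/(X − μ) = (81.1866 − 97.1) / (72 − 97.1) = -15.9134 / -25.1 = 0.63400

0.634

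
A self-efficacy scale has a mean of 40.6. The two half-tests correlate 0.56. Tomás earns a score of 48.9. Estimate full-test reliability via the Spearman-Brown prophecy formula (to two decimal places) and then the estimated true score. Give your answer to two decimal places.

46.58

Spearman-Brown: ρ = 2r/(1 + r) = 2(0.56)/(1 + 0.56) = 1.120/1.56 = 0.7179 → 0.72
T̂ = ρX + (1 − ρ)μ
  = 0.72 × 48.9 + 0.28 × 40.6
  = 35.208 + 11.368
  = 46.576
  ≈ 46.58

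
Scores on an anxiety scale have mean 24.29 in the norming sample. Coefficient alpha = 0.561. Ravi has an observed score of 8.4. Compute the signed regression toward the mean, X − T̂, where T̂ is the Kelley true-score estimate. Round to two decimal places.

-6.98

Kelley's formula gives T̂ = 0.561·8.4 + 0.439·24.29 = 4.7124 + 10.66331 = 15.3757.
X − T̂ = 8.4 − 15.376 = -6.976 → -6.98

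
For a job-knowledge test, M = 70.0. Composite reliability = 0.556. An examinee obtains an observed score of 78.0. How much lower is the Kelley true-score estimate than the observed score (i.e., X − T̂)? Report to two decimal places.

3.55

T̂ = 0.556(78.0) + 0.444(70.0) = 43.3680 + 31.0800 = 74.4480 → 74.448
X − T̂ = 78.0 − 74.448 = 3.552 → 3.55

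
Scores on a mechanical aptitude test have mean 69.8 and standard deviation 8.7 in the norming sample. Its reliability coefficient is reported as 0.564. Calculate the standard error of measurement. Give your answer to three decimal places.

5.745

SEM = SD · √(1 − ρ) = 8.7 × √0.436 = 8.7 × 0.6603 = 5.7446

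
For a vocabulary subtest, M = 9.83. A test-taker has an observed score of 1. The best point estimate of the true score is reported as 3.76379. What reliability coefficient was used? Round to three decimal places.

0.687

T̂ = ρX + (1 − ρ)μ  ⇒  T̂ − μ = ρ(X − μ)
ρ = (T̂ − μ)/(X − μ) = (3.76379 − 9.83) / (1 − 9.83) = -6.06621 / -8.83 = 0.68700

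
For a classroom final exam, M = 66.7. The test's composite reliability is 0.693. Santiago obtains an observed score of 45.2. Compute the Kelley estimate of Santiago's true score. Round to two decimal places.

51.80

T̂ = 0.693(45.2) + 0.307(66.7) = 31.3236 + 20.4769 = 51.800 → 51.80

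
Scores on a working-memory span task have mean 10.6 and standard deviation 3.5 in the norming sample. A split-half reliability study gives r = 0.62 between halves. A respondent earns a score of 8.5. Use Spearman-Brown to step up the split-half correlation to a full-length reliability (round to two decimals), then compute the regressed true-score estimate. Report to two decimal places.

8.98

Spearman-Brown: ρ = 2r/(1 + r) = 2(0.62)/(1 + 0.62) = 1.240/1.62 = 0.7654 → 0.77
T̂ = 0.77(8.5) + 0.23(10.6) = 6.545 + 2.438 = 8.983 → 8.98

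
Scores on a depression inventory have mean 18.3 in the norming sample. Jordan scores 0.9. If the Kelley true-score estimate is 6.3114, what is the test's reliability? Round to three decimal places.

0.689

T̂ = ρX + (1 − ρ)μ  ⇒  T̂ − μ = ρ(X − μ)
ρ = (T̂ − μ)/(X − μ) = (6.3114 − 18.3) / (0.9 − 18.3) = -11.9886 / -17.4 = 0.68900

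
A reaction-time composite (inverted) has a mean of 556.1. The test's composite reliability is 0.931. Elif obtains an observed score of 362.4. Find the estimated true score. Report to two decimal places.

Kelley's formula gives T̂ = 0.931·362.4 + 0.069·556.1 = 337.3944 + 38.3709 = 375.765.

375.77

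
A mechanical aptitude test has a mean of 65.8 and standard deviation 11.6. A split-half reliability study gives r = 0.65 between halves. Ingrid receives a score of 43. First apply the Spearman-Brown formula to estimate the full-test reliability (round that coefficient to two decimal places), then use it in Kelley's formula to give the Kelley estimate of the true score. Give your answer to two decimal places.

47.79

Spearman-Brown: ρ = 2r/(1 + r) = 2(0.65)/(1 + 0.65) = 1.300/1.65 = 0.7879 → 0.79
T̂ = 0.79(43) + 0.21(65.8) = 33.97 + 13.818 = 47.788 → 47.79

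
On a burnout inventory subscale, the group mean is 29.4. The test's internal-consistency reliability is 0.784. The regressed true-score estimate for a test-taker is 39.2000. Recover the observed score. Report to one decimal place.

T̂ = ρX + (1 − ρ)μ  ⇒  X = (T̂ − (1 − ρ)μ) / ρ
X = (39.2000 − 0.216 × 29.4) / 0.784 = (39.2000 − 6.3504) / 0.784 = 32.8496 / 0.784 = 41.900

41.9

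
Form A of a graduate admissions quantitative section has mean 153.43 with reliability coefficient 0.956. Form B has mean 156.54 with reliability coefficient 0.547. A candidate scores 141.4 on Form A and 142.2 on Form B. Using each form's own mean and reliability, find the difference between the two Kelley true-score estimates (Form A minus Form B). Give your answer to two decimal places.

-6.77

T̂_A = 0.956(141.4) + 0.044(153.43) = 141.9293
T̂_B = 0.547(142.2) + 0.453(156.54) = 148.6960
T̂_A − T̂_B = -6.7667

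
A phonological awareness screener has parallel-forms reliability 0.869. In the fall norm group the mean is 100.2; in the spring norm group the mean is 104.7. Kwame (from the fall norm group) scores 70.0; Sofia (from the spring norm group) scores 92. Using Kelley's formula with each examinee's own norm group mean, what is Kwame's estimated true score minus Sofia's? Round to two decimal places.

-19.71

T̂_Kwame = 0.869(70.0) + 0.131(100.2) = 73.9562
T̂_Sofia = 0.869(92) + 0.131(104.7) = 93.6637
Difference = 73.9562 − 93.6637 = -19.7075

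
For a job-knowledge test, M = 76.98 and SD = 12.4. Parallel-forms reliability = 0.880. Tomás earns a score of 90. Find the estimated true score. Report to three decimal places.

88.438

Regress the observed score toward the mean by the unreliability: T̂ = 0.880·90 + 0.120·76.98 = 79.200 + 9.23760 = 88.4376.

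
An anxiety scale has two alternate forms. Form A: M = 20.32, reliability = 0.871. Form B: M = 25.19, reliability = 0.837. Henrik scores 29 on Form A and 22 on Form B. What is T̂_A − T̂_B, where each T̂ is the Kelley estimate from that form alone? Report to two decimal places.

T̂_A = 0.871(29) + 0.129(20.32) = 27.8803
T̂_B = 0.837(22) + 0.163(25.19) = 22.5200
T̂_A − T̂_B = 5.3603

5.36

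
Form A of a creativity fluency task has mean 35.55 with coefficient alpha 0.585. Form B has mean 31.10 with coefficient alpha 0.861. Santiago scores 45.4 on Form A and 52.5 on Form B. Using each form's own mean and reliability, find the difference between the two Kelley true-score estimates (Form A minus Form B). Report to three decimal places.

T̂_A = 0.585(45.4) + 0.415(35.55) = 41.31225
T̂_B = 0.861(52.5) + 0.139(31.10) = 49.52540
T̂_A − T̂_B = -8.21315

-8.213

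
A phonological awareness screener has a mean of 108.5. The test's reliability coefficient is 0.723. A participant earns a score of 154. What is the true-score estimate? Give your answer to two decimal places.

T̂ = ρX + (1 − ρ)μ
  = 0.723 × 154 + 0.277 × 108.5
  = 111.342 + 30.0545
  = 141.397
  ≈ 141.40

141.40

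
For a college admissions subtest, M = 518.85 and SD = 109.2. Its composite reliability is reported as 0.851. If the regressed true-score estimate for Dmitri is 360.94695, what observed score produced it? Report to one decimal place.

T̂ = ρX + (1 − ρ)μ  ⇒  X = (T̂ − (1 − ρ)μ) / ρ
X = (360.94695 − 0.149 × 518.85) / 0.851 = (360.94695 − 77.30865) / 0.851 = 283.63830 / 0.851 = 333.300

333.3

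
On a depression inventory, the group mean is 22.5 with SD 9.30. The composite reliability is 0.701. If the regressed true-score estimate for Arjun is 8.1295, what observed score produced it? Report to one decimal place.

T̂ = ρX + (1 − ρ)μ  ⇒  X = (T̂ − (1 − ρ)μ) / ρ
X = (8.1295 − 0.299 × 22.5) / 0.701 = (8.1295 − 6.7275) / 0.701 = 1.4020 / 0.701 = 2.000

2.0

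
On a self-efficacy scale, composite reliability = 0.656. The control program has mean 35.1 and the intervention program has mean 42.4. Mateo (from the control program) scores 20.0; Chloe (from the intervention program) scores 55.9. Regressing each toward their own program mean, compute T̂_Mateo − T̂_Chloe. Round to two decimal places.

T̂_Mateo = 0.656(20.0) + 0.344(35.1) = 25.1944
T̂_Chloe = 0.656(55.9) + 0.344(42.4) = 51.2560
Difference = 25.1944 − 51.2560 = -26.0616

-26.06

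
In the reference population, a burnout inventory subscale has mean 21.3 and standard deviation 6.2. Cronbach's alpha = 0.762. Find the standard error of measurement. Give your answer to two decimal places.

SEM = SD · √(1 − ρ) = 6.2 × √0.238 = 6.2 × 0.4879 = 3.025

3.02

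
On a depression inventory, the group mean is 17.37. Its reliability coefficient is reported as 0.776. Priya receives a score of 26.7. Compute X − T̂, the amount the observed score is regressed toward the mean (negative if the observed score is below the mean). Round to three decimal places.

T̂ = 0.776(26.7) + 0.224(17.37) = 20.7192 + 3.89088 = 24.61008 → 24.6101
X − T̂ = 26.7 − 24.6101 = 2.0899 → 2.090

2.090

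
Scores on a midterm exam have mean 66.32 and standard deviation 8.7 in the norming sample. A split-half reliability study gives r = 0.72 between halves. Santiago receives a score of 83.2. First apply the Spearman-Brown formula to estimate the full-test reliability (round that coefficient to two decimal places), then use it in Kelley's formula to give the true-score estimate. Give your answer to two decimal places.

Spearman-Brown: ρ = 2r/(1 + r) = 2(0.72)/(1 + 0.72) = 1.440/1.72 = 0.8372 → 0.84
T̂ = ρX + (1 − ρ)μ
  = 0.84 × 83.2 + 0.16 × 66.32
  = 69.888 + 10.6112
  = 80.499
  ≈ 80.50

80.50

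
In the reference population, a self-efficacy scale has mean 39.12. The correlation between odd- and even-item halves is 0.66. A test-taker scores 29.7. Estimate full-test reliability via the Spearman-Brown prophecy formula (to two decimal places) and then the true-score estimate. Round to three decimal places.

Spearman-Brown: ρ = 2r/(1 + r) = 2(0.66)/(1 + 0.66) = 1.320/1.66 = 0.7952 → 0.80
T̂ = 0.80(29.7) + 0.20(39.12) = 23.760 + 7.8240 = 31.5840 → 31.584

31.584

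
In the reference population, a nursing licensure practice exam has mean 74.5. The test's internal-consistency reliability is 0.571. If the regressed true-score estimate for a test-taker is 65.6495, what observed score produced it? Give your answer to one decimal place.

T̂ = ρX + (1 − ρ)μ  ⇒  X = (T̂ − (1 − ρ)μ) / ρ
X = (65.6495 − 0.429 × 74.5) / 0.571 = (65.6495 − 31.9605) / 0.571 = 33.6890 / 0.571 = 59.000

59.0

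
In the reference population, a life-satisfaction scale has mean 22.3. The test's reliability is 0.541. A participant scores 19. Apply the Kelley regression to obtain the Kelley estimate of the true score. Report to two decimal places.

T̂ = 0.541(19) + 0.459(22.3) = 10.279 + 10.2357 = 20.515 → 20.51

20.51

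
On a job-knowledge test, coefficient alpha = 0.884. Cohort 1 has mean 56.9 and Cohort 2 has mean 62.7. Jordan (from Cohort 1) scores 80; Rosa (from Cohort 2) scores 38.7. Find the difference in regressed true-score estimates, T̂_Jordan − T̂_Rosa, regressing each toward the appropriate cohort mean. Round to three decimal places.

35.836

T̂_Jordan = 0.884(80) + 0.116(56.9) = 77.32040
T̂_Rosa = 0.884(38.7) + 0.116(62.7) = 41.48400
Difference = 77.32040 − 41.48400 = 35.83640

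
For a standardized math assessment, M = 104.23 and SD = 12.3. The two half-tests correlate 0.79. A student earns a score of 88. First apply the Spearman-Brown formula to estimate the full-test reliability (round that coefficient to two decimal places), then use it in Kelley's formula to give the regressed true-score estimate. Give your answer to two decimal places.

89.95

Spearman-Brown: ρ = 2r/(1 + r) = 2(0.79)/(1 + 0.79) = 1.580/1.79 = 0.8827 → 0.88
T̂ = ρX + (1 − ρ)μ
  = 0.88 × 88 + 0.12 × 104.23
  = 77.44 + 12.5076
  = 89.948
  ≈ 89.95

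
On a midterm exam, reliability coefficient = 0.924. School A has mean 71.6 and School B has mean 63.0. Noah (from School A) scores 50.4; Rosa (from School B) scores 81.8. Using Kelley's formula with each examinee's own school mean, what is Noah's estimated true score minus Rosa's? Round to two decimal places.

-28.36

T̂_Noah = 0.924(50.4) + 0.076(71.6) = 52.0112
T̂_Rosa = 0.924(81.8) + 0.076(63.0) = 80.3712
Difference = 52.0112 − 80.3712 = -28.3600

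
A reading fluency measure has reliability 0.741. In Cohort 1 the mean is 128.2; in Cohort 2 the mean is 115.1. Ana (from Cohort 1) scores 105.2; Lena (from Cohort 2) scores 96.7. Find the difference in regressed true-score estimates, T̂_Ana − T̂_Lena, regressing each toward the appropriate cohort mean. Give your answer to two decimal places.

T̂_Ana = 0.741(105.2) + 0.259(128.2) = 111.1570
T̂_Lena = 0.741(96.7) + 0.259(115.1) = 101.4656
Difference = 111.1570 − 101.4656 = 9.6914

9.69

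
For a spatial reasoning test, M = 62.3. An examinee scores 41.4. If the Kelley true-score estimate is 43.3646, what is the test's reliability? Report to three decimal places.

0.906

T̂ = ρX + (1 − ρ)μ  ⇒  T̂ − μ = ρ(X − μ)
ρ = (T̂ − μ)/(X − μ) = (43.3646 − 62.3) / (41.4 − 62.3) = -18.9354 / -20.9 = 0.90600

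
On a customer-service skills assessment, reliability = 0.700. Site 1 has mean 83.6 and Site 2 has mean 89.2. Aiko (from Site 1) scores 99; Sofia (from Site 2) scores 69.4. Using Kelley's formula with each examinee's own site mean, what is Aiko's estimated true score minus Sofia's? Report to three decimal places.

19.040

T̂_Aiko = 0.700(99) + 0.300(83.6) = 94.38000
T̂_Sofia = 0.700(69.4) + 0.300(89.2) = 75.34000
Difference = 94.38000 − 75.34000 = 19.04000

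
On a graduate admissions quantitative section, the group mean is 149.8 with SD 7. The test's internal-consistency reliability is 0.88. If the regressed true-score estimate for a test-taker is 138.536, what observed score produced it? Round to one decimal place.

137.0

T̂ = ρX + (1 − ρ)μ  ⇒  X = (T̂ − (1 − ρ)μ) / ρ
X = (138.536 − 0.12 × 149.8) / 0.88 = (138.536 − 17.976) / 0.88 = 120.560 / 0.88 = 137.000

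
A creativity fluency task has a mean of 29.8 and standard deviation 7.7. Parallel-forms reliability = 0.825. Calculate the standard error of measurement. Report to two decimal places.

3.22

SEM = SD · √(1 − ρ) = 7.7 × √0.175 = 7.7 × 0.4183 = 3.221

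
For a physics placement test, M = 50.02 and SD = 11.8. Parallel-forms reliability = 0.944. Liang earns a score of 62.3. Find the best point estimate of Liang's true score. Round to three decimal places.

61.612

Weight the observed score by reliability and the mean by (1 − reliability): T̂ = 0.944·62.3 + 0.056·50.02 = 58.8112 + 2.80112 = 61.6123.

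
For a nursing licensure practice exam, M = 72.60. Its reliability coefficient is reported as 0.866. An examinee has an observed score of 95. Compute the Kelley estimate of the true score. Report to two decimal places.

T̂ = ρX + (1 − ρ)μ
  = 0.866 × 95 + 0.134 × 72.60
  = 82.270 + 9.72840
  = 91.998
  ≈ 92.00

92.00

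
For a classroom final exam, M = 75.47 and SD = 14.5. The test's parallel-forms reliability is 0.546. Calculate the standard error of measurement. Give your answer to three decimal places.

9.770

SEM = SD · √(1 − ρ) = 14.5 × √0.454 = 14.5 × 0.6738 = 9.7700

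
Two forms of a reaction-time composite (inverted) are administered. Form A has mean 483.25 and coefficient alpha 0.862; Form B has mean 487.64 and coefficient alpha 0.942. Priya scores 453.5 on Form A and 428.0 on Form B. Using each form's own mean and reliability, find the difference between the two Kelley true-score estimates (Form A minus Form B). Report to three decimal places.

26.146

T̂_A = 0.862(453.5) + 0.138(483.25) = 457.60550
T̂_B = 0.942(428.0) + 0.058(487.64) = 431.45912
T̂_A − T̂_B = 26.14638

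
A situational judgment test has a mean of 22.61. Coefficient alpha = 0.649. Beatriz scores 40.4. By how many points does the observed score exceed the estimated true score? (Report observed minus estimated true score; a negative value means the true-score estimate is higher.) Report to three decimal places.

T̂ = ρX + (1 − ρ)μ
  = 0.649 × 40.4 + 0.351 × 22.61
  = 26.2196 + 7.93611
  = 34.15571
  ≈ 34.1557
X − T̂ = 40.4 − 34.1557 = 6.2443 → 6.244

6.244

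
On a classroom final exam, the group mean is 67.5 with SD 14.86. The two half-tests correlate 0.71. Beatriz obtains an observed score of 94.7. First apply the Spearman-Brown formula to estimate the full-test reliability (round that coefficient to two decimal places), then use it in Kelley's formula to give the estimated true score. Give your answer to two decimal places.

90.08

Spearman-Brown: ρ = 2r/(1 + r) = 2(0.71)/(1 + 0.71) = 1.420/1.71 = 0.8304 → 0.83
Weight the observed score by reliability and the mean by (1 − reliability): T̂ = 0.83·94.7 + 0.17·67.5 = 78.601 + 11.475 = 90.076.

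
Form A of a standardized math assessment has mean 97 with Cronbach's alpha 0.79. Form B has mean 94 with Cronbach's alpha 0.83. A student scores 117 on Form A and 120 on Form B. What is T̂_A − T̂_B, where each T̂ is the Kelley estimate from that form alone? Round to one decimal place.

T̂_A = 0.79(117) + 0.21(97) = 112.800
T̂_B = 0.83(120) + 0.17(94) = 115.580
T̂_A − T̂_B = -2.780

-2.8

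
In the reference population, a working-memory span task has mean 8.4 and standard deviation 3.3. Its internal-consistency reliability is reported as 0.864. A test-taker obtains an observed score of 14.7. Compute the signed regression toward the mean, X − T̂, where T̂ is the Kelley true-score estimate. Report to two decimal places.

T̂ = 0.864(14.7) + 0.136(8.4) = 12.7008 + 1.1424 = 13.8432 → 13.843
X − T̂ = 14.7 − 13.843 = 0.857 → 0.86

0.86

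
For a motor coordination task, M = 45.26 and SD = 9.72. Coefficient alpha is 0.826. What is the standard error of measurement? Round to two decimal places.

4.05

SEM = SD · √(1 − ρ) = 9.72 × √0.174 = 9.72 × 0.4171 = 4.055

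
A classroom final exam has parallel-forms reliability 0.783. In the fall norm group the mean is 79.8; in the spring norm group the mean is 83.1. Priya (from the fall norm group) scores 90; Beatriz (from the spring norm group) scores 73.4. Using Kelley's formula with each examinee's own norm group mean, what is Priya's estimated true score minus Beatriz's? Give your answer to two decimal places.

12.28

T̂_Priya = 0.783(90) + 0.217(79.8) = 87.7866
T̂_Beatriz = 0.783(73.4) + 0.217(83.1) = 75.5049
Difference = 87.7866 − 75.5049 = 12.2817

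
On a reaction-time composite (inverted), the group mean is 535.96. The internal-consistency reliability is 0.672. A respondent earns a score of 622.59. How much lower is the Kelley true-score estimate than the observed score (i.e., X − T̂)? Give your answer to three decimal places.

28.415

T̂ = ρX + (1 − ρ)μ
  = 0.672 × 622.59 + 0.328 × 535.96
  = 418.38048 + 175.79488
  = 594.17536
  ≈ 594.1754
X − T̂ = 622.59 − 594.1754 = 28.4146 → 28.415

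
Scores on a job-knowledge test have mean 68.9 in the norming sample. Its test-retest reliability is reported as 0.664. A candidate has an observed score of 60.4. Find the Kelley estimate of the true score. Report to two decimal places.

Weight the observed score by reliability and the mean by (1 − reliability): T̂ = 0.664·60.4 + 0.336·68.9 = 40.1056 + 23.1504 = 63.256.

63.26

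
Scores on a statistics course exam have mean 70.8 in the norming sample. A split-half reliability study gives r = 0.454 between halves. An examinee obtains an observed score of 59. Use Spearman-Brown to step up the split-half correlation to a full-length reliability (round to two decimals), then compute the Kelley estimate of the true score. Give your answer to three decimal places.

Spearman-Brown: ρ = 2r/(1 + r) = 2(0.454)/(1 + 0.454) = 0.9080/1.454 = 0.6245 → 0.62
T̂ = 0.62(59) + 0.38(70.8) = 36.58 + 26.904 = 63.4840 → 63.484

63.484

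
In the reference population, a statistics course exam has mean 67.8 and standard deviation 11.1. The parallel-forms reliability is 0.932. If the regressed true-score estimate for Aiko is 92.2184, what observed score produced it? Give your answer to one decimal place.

94.0

T̂ = ρX + (1 − ρ)μ  ⇒  X = (T̂ − (1 − ρ)μ) / ρ
X = (92.2184 − 0.068 × 67.8) / 0.932 = (92.2184 − 4.6104) / 0.932 = 87.6080 / 0.932 = 94.000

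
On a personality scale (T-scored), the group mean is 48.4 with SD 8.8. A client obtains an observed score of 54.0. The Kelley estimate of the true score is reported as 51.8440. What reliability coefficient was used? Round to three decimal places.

0.615

T̂ = ρX + (1 − ρ)μ  ⇒  T̂ − μ = ρ(X − μ)
ρ = (T̂ − μ)/(X − μ) = (51.8440 − 48.4) / (54.0 − 48.4) = 3.4440 / 5.6 = 0.61500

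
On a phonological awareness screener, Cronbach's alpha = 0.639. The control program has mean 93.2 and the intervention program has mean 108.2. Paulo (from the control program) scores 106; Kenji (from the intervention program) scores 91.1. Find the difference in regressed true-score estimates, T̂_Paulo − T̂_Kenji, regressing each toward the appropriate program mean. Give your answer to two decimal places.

T̂_Paulo = 0.639(106) + 0.361(93.2) = 101.3792
T̂_Kenji = 0.639(91.1) + 0.361(108.2) = 97.2731
Difference = 101.3792 − 97.2731 = 4.1061

4.11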